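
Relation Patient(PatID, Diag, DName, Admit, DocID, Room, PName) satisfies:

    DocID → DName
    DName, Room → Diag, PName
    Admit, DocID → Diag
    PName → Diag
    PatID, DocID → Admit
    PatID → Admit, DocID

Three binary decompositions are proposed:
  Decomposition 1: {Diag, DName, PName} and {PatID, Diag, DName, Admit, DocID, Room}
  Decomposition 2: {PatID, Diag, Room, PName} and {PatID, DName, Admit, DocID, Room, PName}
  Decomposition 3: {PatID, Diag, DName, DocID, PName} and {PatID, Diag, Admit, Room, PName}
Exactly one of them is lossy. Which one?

Decomposition 1: common = {Diag, DName}, closure = {Diag, DName} → lossy.
Decomposition 2: common = {PatID, Room, PName}, closure = {PatID, Diag, DName, Admit, DocID, Room, PName} → lossless.
Decomposition 3: common = {PatID, Diag, PName}, closure = {PatID, Diag, DName, Admit, DocID, PName} → lossless.

Decomposition 1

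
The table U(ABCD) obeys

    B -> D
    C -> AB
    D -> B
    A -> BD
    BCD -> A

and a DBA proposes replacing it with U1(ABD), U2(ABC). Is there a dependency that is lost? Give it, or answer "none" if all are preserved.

none

B → D lies within U1.
C → AB lies within U2.
D → B lies within U1.
A → BD lies within U1.
BCD → A: restricted closure across fragments reaches A.
Every dependency is enforceable on the fragments, so the decomposition is dependency-preserving.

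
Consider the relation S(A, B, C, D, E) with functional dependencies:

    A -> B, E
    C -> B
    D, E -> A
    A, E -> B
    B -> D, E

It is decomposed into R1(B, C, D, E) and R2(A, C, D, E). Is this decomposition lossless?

Yes

Common attributes: R1 ∩ R2 = {C, D, E}.
Closure of {C, D, E}: C → B applies, adding B; D, E → A applies, adding A. So (C, D, E)⁺ = {A, B, C, D, E}.
This closure contains every attribute of R1, so R1 ∩ R2 → R1. The join is lossless.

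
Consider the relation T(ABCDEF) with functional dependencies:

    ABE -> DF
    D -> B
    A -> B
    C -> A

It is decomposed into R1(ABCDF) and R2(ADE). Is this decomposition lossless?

No

Common attributes: R1 ∩ R2 = {AD}.
Closure of {AD}: D → B applies, adding B. So (AD)⁺ = {ABD}.
The closure contains neither all of R1 = {ABCDF} nor all of R2 = {ADE}, so the common attributes are not a superkey of either fragment. The join is lossy.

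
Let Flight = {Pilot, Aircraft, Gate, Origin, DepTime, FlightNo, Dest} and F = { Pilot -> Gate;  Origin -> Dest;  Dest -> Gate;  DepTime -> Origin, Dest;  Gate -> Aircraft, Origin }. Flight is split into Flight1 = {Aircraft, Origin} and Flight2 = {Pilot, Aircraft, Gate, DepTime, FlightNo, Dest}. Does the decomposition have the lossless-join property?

No

Common attributes: Flight1 ∩ Flight2 = {Aircraft}.
No dependency enlarges {Aircraft}, so (Aircraft)⁺ = {Aircraft}.
The closure contains neither all of Flight1 = {Aircraft, Origin} nor all of Flight2 = {Pilot, Aircraft, Gate, DepTime, FlightNo, Dest}, so the common attributes are not a superkey of either fragment. The join is lossy.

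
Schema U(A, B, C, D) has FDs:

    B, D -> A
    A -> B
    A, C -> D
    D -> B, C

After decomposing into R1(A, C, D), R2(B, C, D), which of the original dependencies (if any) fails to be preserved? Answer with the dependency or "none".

Check A → B: no single fragment contains all of {A, B}, and the restricted closure of {A} across the fragments never reaches {B}.
B, D → A is preserved.
A, C → D is preserved.
D → B, C is preserved.

A -> B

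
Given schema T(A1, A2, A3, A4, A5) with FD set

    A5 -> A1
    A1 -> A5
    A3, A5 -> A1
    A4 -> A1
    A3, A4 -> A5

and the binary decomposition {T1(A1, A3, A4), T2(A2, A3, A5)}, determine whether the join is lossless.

No

Common attributes: T1 ∩ T2 = {A3}.
No dependency enlarges {A3}, so (A3)⁺ = {A3}.
The closure contains neither all of T1 = {A1, A3, A4} nor all of T2 = {A2, A3, A5}, so the common attributes are not a superkey of either fragment. The join is lossy.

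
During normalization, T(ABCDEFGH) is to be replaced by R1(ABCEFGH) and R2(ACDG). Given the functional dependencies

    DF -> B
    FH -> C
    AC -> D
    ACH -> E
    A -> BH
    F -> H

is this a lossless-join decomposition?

Yes

Common attributes: R1 ∩ R2 = {ACG}.
Closure of {ACG}: AC → D applies, adding D; A → BH applies, adding BH; ACH → E applies, adding E. So (ACG)⁺ = {ABCDEGH}.
This closure contains every attribute of R2, so R1 ∩ R2 → R2. The join is lossless.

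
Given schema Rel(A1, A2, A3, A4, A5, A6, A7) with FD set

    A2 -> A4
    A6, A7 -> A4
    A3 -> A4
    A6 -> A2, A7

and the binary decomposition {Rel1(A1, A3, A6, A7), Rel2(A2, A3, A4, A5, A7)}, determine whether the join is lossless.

Common attributes: Rel1 ∩ Rel2 = {A3, A7}.
Closure of {A3, A7}: A3 → A4 applies, adding A4. So (A3, A7)⁺ = {A3, A4, A7}.
The closure contains neither all of Rel1 = {A1, A3, A6, A7} nor all of Rel2 = {A2, A3, A4, A5, A7}, so the common attributes are not a superkey of either fragment. The join is lossy.

No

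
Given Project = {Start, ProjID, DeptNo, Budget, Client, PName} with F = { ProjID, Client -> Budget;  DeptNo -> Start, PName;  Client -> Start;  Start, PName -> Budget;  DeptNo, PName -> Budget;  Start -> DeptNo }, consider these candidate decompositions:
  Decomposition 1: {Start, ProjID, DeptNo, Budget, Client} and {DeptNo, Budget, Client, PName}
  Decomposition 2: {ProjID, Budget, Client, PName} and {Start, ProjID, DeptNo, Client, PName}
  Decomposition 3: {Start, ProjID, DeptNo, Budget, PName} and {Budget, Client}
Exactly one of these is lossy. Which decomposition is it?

Decomposition 1: common = {DeptNo, Budget, Client}, closure = {Start, DeptNo, Budget, Client, PName} → lossless.
Decomposition 2: common = {ProjID, Client, PName}, closure = {Start, ProjID, DeptNo, Budget, Client, PName} → lossless.
Decomposition 3: common = {Budget}, closure = {Budget} → lossy.

Decomposition 3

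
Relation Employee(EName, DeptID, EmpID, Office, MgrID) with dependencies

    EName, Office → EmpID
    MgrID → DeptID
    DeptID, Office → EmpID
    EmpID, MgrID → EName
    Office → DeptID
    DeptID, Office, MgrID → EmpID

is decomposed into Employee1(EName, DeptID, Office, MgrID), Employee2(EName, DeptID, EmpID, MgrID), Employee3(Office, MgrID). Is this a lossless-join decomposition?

No

Chase test. Columns are EName, DeptID, EmpID, Office, MgrID; row i has aⱼ where attribute j ∈ Employeei, else bᵢⱼ.
Initial tableau (one row per fragment):
  row 1: a1 a2 b13 a4 a5
  row 2: a1 a2 a3 b24 a5
  row 3: b31 b32 b33 a4 a5
Rows 1 and 3 agree on MgrID; apply MgrID→DeptID and equate their DeptID entries.
Rows 1 and 3 agree on DeptID, Office; apply DeptID, Office→EmpID and equate their EmpID entries.
Rows 1 and 3 agree on EmpID, MgrID; apply EmpID, MgrID→EName and equate their EName entries.
No row becomes fully distinguished — the join is lossy.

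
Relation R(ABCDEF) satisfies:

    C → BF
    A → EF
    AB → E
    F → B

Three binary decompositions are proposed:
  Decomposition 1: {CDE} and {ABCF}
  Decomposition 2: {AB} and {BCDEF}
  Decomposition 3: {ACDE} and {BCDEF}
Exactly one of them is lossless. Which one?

Decomposition 3

Decomposition 1: common = {C}, closure = {BCF} → lossy.
Decomposition 2: common = {B}, closure = {B} → lossy.
Decomposition 3: common = {CDE}, closure = {BCDEF} → lossless.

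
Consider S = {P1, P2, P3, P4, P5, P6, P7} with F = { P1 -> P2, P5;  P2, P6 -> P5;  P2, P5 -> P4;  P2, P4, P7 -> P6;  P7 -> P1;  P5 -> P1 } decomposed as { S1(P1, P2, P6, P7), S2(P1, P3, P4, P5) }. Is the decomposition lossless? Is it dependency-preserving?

lossy but dependency-preserving

Lossless test: (P1)⁺ = {P1, P2, P4, P5}, which is a superkey of neither fragment — lossy.
Dependency preservation: P1 → P2, P5; P2, P6 → P5; P2, P5 → P4; P2, P4, P7 → P6 are not contained in any single fragment, but the restricted closure of each left-hand side across the fragments still reaches the right-hand side; the remaining FDs each lie inside some fragment. All dependencies are preserved.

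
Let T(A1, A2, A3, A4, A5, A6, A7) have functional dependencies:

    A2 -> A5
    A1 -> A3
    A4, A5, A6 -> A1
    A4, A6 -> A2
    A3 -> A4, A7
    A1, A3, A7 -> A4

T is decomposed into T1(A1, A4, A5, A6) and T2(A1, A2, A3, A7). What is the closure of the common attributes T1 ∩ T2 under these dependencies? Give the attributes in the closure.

A1, A3, A4, A7

T1 ∩ T2 = {A1}.
A1 → A3 applies, adding A3
A3 → A4, A7 applies, adding A4, A7
Closure: {A1, A3, A4, A7}.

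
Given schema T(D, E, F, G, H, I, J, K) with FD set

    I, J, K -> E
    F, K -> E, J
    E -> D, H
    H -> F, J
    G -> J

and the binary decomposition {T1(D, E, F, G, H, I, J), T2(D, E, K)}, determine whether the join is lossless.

Common attributes: T1 ∩ T2 = {D, E}.
Closure of {D, E}: E → D, H applies, adding H; H → F, J applies, adding F, J. So (D, E)⁺ = {D, E, F, H, J}.
The closure contains neither all of T1 = {D, E, F, G, H, I, J} nor all of T2 = {D, E, K}, so the common attributes are not a superkey of either fragment. The join is lossy.

No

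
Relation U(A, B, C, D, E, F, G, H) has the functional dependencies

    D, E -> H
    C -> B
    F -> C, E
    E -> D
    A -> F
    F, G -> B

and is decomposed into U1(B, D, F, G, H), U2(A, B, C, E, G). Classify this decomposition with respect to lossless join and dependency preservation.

lossy and not dependency-preserving

Lossless test: (B, G)⁺ = {B, G}, which is a superkey of neither fragment — lossy.
Dependency preservation: the restricted closure of {D, E} across the fragments never reaches {H}, so D, E → H cannot be enforced without a join — not preserved.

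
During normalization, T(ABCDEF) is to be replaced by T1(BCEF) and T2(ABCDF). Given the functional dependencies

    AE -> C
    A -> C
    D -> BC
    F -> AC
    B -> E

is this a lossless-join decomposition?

Yes

Common attributes: T1 ∩ T2 = {BCF}.
Closure of {BCF}: F → AC applies, adding A; B → E applies, adding E. So (BCF)⁺ = {ABCEF}.
This closure contains every attribute of T1, so T1 ∩ T2 → T1. The join is lossless.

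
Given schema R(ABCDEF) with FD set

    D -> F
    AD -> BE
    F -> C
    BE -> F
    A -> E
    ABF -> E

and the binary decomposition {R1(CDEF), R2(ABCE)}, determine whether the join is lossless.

No

Common attributes: R1 ∩ R2 = {CE}.
No dependency enlarges {CE}, so (CE)⁺ = {CE}.
The closure contains neither all of R1 = {CDEF} nor all of R2 = {ABCE}, so the common attributes are not a superkey of either fragment. The join is lossy.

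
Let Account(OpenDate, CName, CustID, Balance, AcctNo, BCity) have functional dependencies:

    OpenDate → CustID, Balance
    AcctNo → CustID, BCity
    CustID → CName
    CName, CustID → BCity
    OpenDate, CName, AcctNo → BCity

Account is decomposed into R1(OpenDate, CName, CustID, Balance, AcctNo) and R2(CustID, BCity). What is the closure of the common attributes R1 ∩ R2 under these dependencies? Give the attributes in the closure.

CName, CustID, BCity

R1 ∩ R2 = {CustID}.
CustID → CName applies, adding CName
CName, CustID → BCity applies, adding BCity
Closure: {CName, CustID, BCity}.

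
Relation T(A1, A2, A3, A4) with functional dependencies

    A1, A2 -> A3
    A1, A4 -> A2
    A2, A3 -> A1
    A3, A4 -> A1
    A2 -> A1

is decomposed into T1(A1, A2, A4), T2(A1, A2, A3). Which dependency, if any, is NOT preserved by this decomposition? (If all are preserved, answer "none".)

Check A3, A4 → A1: no single fragment contains all of {A1, A3, A4}, and the restricted closure of {A3, A4} across the fragments never reaches {A1}.
A1, A2 → A3 is preserved.
A1, A4 → A2 is preserved.
A2, A3 → A1 is preserved.
A2 → A1 is preserved.

A3, A4 -> A1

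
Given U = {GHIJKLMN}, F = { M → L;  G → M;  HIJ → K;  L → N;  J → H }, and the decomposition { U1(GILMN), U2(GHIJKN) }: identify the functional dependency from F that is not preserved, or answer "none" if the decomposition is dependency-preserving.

M → L lies within U1.
G → M lies within U1.
HIJ → K lies within U2.
L → N lies within U1.
J → H lies within U2.
Every dependency is enforceable on the fragments, so the decomposition is dependency-preserving.

none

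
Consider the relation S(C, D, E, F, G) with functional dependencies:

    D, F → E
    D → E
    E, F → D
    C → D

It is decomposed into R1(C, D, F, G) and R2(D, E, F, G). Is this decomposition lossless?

Common attributes: R1 ∩ R2 = {D, F, G}.
Closure of {D, F, G}: D, F → E applies, adding E. So (D, F, G)⁺ = {D, E, F, G}.
This closure contains every attribute of R2, so R1 ∩ R2 → R2. The join is lossless.

Yes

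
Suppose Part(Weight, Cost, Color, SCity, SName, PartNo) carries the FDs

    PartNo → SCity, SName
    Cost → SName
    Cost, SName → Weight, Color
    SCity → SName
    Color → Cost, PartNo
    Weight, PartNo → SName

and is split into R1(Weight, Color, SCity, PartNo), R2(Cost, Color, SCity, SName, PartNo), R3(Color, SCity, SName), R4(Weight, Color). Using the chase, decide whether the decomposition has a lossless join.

Yes

Chase test. Columns are Weight, Cost, Color, SCity, SName, PartNo; row i has aⱼ where attribute j ∈ Ri, else bᵢⱼ.
Initial tableau (one row per fragment):
  row 1: a1 b12 a3 a4 b15 a6
  row 2: b21 a2 a3 a4 a5 a6
  row 3: b31 b32 a3 a4 a5 b36
  row 4: a1 b42 a3 b44 b45 b46
Rows 1 and 2 agree on PartNo; apply PartNo→SCity, SName and equate their SCity, SName entries.
Rows 1 and 2 agree on Color; apply Color→Cost, PartNo and equate their Cost, PartNo entries.
Rows 1 and 3 agree on Color; apply Color→Cost, PartNo and equate their Cost, PartNo entries.
Rows 1 and 4 agree on Color; apply Color→Cost, PartNo and equate their Cost, PartNo entries.
Rows 1 and 4 agree on Weight, PartNo; apply Weight, PartNo→SName and equate their SName entries.
Rows 1 and 4 agree on PartNo; apply PartNo→SCity, SName and equate their SCity, SName entries.
Rows 1 and 2 agree on Cost, SName; apply Cost, SName→Weight, Color and equate their Weight, Color entries.
Rows 1 and 3 agree on Cost, SName; apply Cost, SName→Weight, Color and equate their Weight, Color entries.
Row 1 is now all distinguished symbols — the join is lossless.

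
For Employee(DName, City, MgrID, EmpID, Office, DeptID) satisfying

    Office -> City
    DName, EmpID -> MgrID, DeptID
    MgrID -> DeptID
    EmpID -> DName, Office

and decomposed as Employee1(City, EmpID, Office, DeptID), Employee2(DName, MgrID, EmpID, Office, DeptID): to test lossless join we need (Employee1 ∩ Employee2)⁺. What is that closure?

DName, City, MgrID, EmpID, Office, DeptID

Employee1 ∩ Employee2 = {EmpID, Office, DeptID}.
Office → City applies, adding City
EmpID → DName, Office applies, adding DName
DName, EmpID → MgrID, DeptID applies, adding MgrID
Closure: {DName, City, MgrID, EmpID, Office, DeptID}.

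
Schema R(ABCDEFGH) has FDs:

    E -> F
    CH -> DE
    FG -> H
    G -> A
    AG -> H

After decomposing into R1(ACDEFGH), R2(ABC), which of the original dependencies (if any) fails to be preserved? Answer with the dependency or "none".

none

E → F lies within R1.
CH → DE lies within R1.
FG → H lies within R1.
G → A lies within R1.
AG → H lies within R1.
Every dependency is enforceable on the fragments, so the decomposition is dependency-preserving.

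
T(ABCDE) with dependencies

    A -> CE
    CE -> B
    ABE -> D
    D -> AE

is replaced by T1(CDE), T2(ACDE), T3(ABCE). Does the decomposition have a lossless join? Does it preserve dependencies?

Lossless test (chase): Rows 1 and 2 agree on CE; apply CE→B and equate their B entries. Rows 1 and 3 agree on CE; apply CE→B and equate their B entries. Rows 2 and 3 agree on ABE; apply ABE→D and equate their D entries. Rows 1 and 2 agree on D; apply D→AE and equate their AE entries. Row 1 is now all distinguished symbols — the join is lossless.
Dependency preservation: ABE → D is not contained in any single fragment, but the restricted closure of its left-hand side across the fragments still reaches the right-hand side; the remaining FDs each lie inside some fragment. All dependencies are preserved.

lossless and dependency-preserving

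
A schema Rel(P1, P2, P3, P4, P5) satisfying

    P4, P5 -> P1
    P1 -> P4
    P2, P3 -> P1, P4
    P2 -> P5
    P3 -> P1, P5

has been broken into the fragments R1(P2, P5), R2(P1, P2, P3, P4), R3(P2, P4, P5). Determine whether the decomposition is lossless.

Chase test. Columns are P1, P2, P3, P4, P5; row i has aⱼ where attribute j ∈ Ri, else bᵢⱼ.
Initial tableau (one row per fragment):
  row 1: b11 a2 b13 b14 a5
  row 2: a1 a2 a3 a4 b25
  row 3: b31 a2 b33 a4 a5
Rows 1 and 2 agree on P2; apply P2→P5 and equate their P5 entries.
Rows 2 and 3 agree on P4, P5; apply P4, P5→P1 and equate their P1 entries.
Row 2 is now all distinguished symbols — the join is lossless.

Yes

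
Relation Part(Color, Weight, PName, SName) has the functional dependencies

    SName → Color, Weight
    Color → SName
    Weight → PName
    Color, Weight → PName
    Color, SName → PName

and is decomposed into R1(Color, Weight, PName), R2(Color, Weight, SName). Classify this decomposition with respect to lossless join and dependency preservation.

lossless and dependency-preserving

Lossless test: (Color, Weight)⁺ = {Color, Weight, PName, SName}, which contains all of one fragment — lossless.
Dependency preservation: Color, SName → PName is not contained in any single fragment, but the restricted closure of its left-hand side across the fragments still reaches the right-hand side; the remaining FDs each lie inside some fragment. All dependencies are preserved.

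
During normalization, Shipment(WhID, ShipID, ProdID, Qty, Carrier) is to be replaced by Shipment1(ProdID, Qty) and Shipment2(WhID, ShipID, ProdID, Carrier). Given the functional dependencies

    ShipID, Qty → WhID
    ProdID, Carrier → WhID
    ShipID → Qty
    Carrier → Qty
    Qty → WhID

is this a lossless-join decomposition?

No

Common attributes: Shipment1 ∩ Shipment2 = {ProdID}.
No dependency enlarges {ProdID}, so (ProdID)⁺ = {ProdID}.
The closure contains neither all of Shipment1 = {ProdID, Qty} nor all of Shipment2 = {WhID, ShipID, ProdID, Carrier}, so the common attributes are not a superkey of either fragment. The join is lossy.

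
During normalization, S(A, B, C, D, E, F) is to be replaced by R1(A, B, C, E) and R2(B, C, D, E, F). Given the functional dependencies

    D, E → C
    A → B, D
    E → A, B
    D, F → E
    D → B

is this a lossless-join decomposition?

Common attributes: R1 ∩ R2 = {B, C, E}.
Closure of {B, C, E}: E → A, B applies, adding A; A → B, D applies, adding D. So (B, C, E)⁺ = {A, B, C, D, E}.
This closure contains every attribute of R1, so R1 ∩ R2 → R1. The join is lossless.

Yes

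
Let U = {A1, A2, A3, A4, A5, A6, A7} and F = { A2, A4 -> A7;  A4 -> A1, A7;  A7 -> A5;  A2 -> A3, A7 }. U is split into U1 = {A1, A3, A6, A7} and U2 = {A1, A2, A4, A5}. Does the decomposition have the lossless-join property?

Common attributes: U1 ∩ U2 = {A1}.
No dependency enlarges {A1}, so (A1)⁺ = {A1}.
The closure contains neither all of U1 = {A1, A3, A6, A7} nor all of U2 = {A1, A2, A4, A5}, so the common attributes are not a superkey of either fragment. The join is lossy.

No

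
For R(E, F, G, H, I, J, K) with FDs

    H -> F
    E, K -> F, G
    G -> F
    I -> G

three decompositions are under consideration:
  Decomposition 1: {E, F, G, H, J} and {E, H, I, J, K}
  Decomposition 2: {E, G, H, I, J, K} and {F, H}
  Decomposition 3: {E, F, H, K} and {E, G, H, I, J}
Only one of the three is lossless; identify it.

Decomposition 2

Decomposition 1: common = {E, H, J}, closure = {E, F, H, J} → lossy.
Decomposition 2: common = {H}, closure = {F, H} → lossless.
Decomposition 3: common = {E, H}, closure = {E, F, H} → lossy.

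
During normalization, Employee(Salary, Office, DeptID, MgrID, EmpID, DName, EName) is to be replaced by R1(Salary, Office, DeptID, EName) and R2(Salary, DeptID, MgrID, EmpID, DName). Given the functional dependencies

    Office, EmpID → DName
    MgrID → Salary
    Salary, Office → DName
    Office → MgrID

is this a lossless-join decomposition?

No

Common attributes: R1 ∩ R2 = {Salary, DeptID}.
No dependency enlarges {Salary, DeptID}, so (Salary, DeptID)⁺ = {Salary, DeptID}.
The closure contains neither all of R1 = {Salary, Office, DeptID, EName} nor all of R2 = {Salary, DeptID, MgrID, EmpID, DName}, so the common attributes are not a superkey of either fragment. The join is lossy.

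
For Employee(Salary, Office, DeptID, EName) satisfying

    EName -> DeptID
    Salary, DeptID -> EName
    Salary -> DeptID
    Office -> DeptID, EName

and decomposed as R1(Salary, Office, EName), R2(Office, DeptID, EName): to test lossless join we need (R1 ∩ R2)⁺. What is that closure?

R1 ∩ R2 = {Office, EName}.
EName → DeptID applies, adding DeptID
Closure: {Office, DeptID, EName}.

Office, DeptID, EName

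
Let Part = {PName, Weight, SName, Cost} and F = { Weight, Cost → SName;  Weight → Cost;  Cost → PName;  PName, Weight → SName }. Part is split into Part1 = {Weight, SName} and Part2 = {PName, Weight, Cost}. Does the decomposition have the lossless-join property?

Yes

Common attributes: Part1 ∩ Part2 = {Weight}.
Closure of {Weight}: Weight → Cost applies, adding Cost; Cost → PName applies, adding PName; PName, Weight → SName applies, adding SName. So (Weight)⁺ = {PName, Weight, SName, Cost}.
This closure contains every attribute of Part1, so Part1 ∩ Part2 → Part1. The join is lossless.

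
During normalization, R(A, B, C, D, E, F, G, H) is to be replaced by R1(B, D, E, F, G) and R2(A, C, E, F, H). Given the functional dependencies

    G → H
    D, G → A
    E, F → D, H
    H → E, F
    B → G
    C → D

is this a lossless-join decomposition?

No

Common attributes: R1 ∩ R2 = {E, F}.
Closure of {E, F}: E, F → D, H applies, adding D, H. So (E, F)⁺ = {D, E, F, H}.
The closure contains neither all of R1 = {B, D, E, F, G} nor all of R2 = {A, C, E, F, H}, so the common attributes are not a superkey of either fragment. The join is lossy.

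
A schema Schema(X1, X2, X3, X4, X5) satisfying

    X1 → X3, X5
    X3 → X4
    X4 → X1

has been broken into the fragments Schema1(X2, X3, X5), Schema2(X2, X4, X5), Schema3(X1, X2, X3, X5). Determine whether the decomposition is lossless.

Chase test. Columns are X1, X2, X3, X4, X5; row i has aⱼ where attribute j ∈ Schemai, else bᵢⱼ.
Initial tableau (one row per fragment):
  row 1: b11 a2 a3 b14 a5
  row 2: b21 a2 b23 a4 a5
  row 3: a1 a2 a3 b34 a5
Rows 1 and 3 agree on X3; apply X3→X4 and equate their X4 entries.
Rows 1 and 3 agree on X4; apply X4→X1 and equate their X1 entries.
No row becomes fully distinguished — the join is lossy.

No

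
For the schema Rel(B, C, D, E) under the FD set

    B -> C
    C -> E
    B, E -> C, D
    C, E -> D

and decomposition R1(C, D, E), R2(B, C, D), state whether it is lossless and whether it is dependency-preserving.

Lossless test: (C, D)⁺ = {C, D, E}, which contains all of one fragment — lossless.
Dependency preservation: B, E → C, D is not contained in any single fragment, but the restricted closure of its left-hand side across the fragments still reaches the right-hand side; the remaining FDs each lie inside some fragment. All dependencies are preserved.

lossless and dependency-preserving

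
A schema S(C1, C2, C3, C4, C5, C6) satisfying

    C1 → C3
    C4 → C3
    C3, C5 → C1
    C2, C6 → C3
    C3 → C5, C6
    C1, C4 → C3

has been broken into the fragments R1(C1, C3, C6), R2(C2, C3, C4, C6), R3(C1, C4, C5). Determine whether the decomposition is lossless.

Chase test. Columns are C1, C2, C3, C4, C5, C6; row i has aⱼ where attribute j ∈ Ri, else bᵢⱼ.
Initial tableau (one row per fragment):
  row 1: a1 b12 a3 b14 b15 a6
  row 2: b21 a2 a3 a4 b25 a6
  row 3: a1 b32 b33 a4 a5 b36
Rows 1 and 3 agree on C1; apply C1→C3 and equate their C3 entries.
Rows 1 and 2 agree on C3; apply C3→C5, C6 and equate their C5, C6 entries.
Rows 1 and 3 agree on C3; apply C3→C5, C6 and equate their C5, C6 entries.
Rows 1 and 2 agree on C3, C5; apply C3, C5→C1 and equate their C1 entries.
Row 2 is now all distinguished symbols — the join is lossless.

Yes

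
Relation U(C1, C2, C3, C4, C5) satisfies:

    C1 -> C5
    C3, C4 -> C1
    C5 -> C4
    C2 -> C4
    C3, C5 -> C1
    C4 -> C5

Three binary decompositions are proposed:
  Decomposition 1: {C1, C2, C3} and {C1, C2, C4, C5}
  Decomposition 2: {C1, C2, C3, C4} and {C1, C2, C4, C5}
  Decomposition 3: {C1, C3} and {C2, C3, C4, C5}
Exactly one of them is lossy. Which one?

Decomposition 3

Decomposition 1: common = {C1, C2}, closure = {C1, C2, C4, C5} → lossless.
Decomposition 2: common = {C1, C2, C4}, closure = {C1, C2, C4, C5} → lossless.
Decomposition 3: common = {C3}, closure = {C3} → lossy.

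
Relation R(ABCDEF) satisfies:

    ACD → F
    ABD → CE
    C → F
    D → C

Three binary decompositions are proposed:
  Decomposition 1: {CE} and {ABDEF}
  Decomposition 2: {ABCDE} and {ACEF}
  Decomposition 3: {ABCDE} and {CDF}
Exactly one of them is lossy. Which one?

Decomposition 1: common = {E}, closure = {E} → lossy.
Decomposition 2: common = {ACE}, closure = {ACEF} → lossless.
Decomposition 3: common = {CD}, closure = {CDF} → lossless.

Decomposition 1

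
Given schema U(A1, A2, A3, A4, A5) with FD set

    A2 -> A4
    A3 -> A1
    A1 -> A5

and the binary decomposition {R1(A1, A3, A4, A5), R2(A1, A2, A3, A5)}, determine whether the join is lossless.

Common attributes: R1 ∩ R2 = {A1, A3, A5}.
No dependency enlarges {A1, A3, A5}, so (A1, A3, A5)⁺ = {A1, A3, A5}.
The closure contains neither all of R1 = {A1, A3, A4, A5} nor all of R2 = {A1, A2, A3, A5}, so the common attributes are not a superkey of either fragment. The join is lossy.

No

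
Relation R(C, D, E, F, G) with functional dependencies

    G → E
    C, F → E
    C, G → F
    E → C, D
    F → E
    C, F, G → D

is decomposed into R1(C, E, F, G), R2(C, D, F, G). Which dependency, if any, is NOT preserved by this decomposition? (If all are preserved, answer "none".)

E → C, D

Check E → C, D: no single fragment contains all of {C, D, E}, and the restricted closure of {E} across the fragments never reaches {C, D}.
G → E is preserved.
C, F → E is preserved.
C, G → F is preserved.
F → E is preserved.
C, F, G → D is preserved.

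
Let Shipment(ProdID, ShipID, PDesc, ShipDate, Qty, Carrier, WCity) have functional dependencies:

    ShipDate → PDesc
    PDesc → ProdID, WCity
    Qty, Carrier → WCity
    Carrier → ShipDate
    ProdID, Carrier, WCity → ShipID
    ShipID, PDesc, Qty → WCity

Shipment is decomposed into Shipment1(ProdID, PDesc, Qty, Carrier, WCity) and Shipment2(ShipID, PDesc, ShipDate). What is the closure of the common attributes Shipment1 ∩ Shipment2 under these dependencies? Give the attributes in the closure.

Shipment1 ∩ Shipment2 = {PDesc}.
PDesc → ProdID, WCity applies, adding ProdID, WCity
Closure: {ProdID, PDesc, WCity}.

ProdID, PDesc, WCity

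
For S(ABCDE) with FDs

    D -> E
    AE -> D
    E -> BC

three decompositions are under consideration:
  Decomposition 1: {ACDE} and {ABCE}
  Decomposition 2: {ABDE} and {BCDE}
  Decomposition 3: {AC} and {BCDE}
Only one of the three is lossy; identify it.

Decomposition 3

Decomposition 1: common = {ACE}, closure = {ABCDE} → lossless.
Decomposition 2: common = {BDE}, closure = {BCDE} → lossless.
Decomposition 3: common = {C}, closure = {C} → lossy.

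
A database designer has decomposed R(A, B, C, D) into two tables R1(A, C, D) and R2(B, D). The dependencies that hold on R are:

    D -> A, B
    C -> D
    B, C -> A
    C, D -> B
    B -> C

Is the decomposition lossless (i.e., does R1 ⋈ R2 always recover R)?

Common attributes: R1 ∩ R2 = {D}.
Closure of {D}: D → A, B applies, adding A, B; B → C applies, adding C. So (D)⁺ = {A, B, C, D}.
This closure contains every attribute of R1, so R1 ∩ R2 → R1. The join is lossless.

Yes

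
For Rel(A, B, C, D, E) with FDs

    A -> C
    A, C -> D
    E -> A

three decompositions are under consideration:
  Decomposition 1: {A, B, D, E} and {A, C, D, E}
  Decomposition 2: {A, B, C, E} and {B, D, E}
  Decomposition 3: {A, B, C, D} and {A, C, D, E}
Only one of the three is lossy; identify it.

Decomposition 3

Decomposition 1: common = {A, D, E}, closure = {A, C, D, E} → lossless.
Decomposition 2: common = {B, E}, closure = {A, B, C, D, E} → lossless.
Decomposition 3: common = {A, C, D}, closure = {A, C, D} → lossy.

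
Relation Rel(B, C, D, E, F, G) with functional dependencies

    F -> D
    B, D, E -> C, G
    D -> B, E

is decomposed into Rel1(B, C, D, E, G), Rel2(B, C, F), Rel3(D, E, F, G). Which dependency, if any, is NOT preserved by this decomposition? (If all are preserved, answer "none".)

F → D lies within Rel3.
B, D, E → C, G lies within Rel1.
D → B, E lies within Rel1.
Every dependency is enforceable on the fragments, so the decomposition is dependency-preserving.

none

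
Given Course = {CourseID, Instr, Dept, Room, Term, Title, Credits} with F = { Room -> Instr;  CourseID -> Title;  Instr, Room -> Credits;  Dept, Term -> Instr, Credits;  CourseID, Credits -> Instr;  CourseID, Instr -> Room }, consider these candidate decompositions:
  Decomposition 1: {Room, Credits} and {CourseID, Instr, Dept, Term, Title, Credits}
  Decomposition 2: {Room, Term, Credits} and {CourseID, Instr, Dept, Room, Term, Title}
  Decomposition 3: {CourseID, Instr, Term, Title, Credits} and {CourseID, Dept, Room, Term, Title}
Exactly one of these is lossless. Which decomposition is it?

Decomposition 2

Decomposition 1: common = {Credits}, closure = {Credits} → lossy.
Decomposition 2: common = {Room, Term}, closure = {Instr, Room, Term, Credits} → lossless.
Decomposition 3: common = {CourseID, Term, Title}, closure = {CourseID, Term, Title} → lossy.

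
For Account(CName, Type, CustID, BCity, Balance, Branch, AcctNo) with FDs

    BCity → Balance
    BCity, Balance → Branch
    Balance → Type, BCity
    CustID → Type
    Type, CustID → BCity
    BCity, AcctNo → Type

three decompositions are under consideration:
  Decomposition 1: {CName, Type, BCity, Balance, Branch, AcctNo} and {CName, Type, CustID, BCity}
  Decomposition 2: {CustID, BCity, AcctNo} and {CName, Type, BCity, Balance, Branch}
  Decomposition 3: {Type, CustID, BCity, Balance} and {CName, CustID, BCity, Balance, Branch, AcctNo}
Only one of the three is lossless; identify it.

Decomposition 3

Decomposition 1: common = {CName, Type, BCity}, closure = {CName, Type, BCity, Balance, Branch} → lossy.
Decomposition 2: common = {BCity}, closure = {Type, BCity, Balance, Branch} → lossy.
Decomposition 3: common = {CustID, BCity, Balance}, closure = {Type, CustID, BCity, Balance, Branch} → lossless.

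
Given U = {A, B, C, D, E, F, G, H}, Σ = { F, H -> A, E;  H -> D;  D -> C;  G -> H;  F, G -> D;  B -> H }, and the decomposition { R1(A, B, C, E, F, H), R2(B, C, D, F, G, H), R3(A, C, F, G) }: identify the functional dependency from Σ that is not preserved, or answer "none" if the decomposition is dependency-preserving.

none

F, H → A, E lies within R1.
H → D lies within R2.
D → C lies within R2.
G → H lies within R2.
F, G → D lies within R2.
B → H lies within R1.
Every dependency is enforceable on the fragments, so the decomposition is dependency-preserving.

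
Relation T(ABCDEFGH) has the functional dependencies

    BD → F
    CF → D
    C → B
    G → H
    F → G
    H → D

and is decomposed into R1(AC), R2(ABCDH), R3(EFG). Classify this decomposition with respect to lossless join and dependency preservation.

lossy and not dependency-preserving

Lossless test (chase): Rows 1 and 2 agree on C; apply C→B and equate their B entries. No row becomes fully distinguished — the join is lossy.
Dependency preservation: the restricted closure of {BD} across the fragments never reaches {F}, so BD → F cannot be enforced without a join — not preserved.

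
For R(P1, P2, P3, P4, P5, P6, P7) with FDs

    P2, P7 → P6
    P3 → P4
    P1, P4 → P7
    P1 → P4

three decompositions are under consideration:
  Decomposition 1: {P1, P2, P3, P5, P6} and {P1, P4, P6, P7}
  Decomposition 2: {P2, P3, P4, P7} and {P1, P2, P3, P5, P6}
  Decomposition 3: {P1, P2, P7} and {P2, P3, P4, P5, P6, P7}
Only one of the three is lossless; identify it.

Decomposition 1

Decomposition 1: common = {P1, P6}, closure = {P1, P4, P6, P7} → lossless.
Decomposition 2: common = {P2, P3}, closure = {P2, P3, P4} → lossy.
Decomposition 3: common = {P2, P7}, closure = {P2, P6, P7} → lossy.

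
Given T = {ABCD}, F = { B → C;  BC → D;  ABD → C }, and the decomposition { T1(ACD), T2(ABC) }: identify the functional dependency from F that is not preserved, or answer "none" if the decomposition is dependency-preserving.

Check BC → D: no single fragment contains all of {BCD}, and the restricted closure of {BC} across the fragments never reaches {D}.
B → C is preserved.
ABD → C is preserved.

BC → D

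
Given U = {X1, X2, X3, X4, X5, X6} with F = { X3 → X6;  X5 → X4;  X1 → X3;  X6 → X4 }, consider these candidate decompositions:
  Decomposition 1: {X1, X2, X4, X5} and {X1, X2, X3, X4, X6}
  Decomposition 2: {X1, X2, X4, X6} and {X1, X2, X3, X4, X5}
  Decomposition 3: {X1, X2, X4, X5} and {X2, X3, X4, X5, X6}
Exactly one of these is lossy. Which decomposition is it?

Decomposition 1: common = {X1, X2, X4}, closure = {X1, X2, X3, X4, X6} → lossless.
Decomposition 2: common = {X1, X2, X4}, closure = {X1, X2, X3, X4, X6} → lossless.
Decomposition 3: common = {X2, X4, X5}, closure = {X2, X4, X5} → lossy.

Decomposition 3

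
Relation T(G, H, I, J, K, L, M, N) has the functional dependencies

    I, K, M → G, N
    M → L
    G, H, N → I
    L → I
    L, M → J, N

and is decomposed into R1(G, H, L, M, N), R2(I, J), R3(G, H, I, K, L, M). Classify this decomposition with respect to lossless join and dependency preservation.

Lossless test (chase): Rows 1 and 3 agree on L; apply L→I and equate their I entries. Rows 1 and 3 agree on L, M; apply L, M→J, N and equate their J, N entries. No row becomes fully distinguished — the join is lossy.
Dependency preservation: the restricted closure of {G, H, N} across the fragments never reaches {I}, so G, H, N → I cannot be enforced without a join — not preserved.

lossy and not dependency-preserving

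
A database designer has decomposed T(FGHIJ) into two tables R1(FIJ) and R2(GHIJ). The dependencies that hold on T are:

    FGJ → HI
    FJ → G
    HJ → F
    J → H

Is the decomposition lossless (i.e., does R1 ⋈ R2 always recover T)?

Yes

Common attributes: R1 ∩ R2 = {IJ}.
Closure of {IJ}: J → H applies, adding H; HJ → F applies, adding F; FJ → G applies, adding G. So (IJ)⁺ = {FGHIJ}.
This closure contains every attribute of R1, so R1 ∩ R2 → R1. The join is lossless.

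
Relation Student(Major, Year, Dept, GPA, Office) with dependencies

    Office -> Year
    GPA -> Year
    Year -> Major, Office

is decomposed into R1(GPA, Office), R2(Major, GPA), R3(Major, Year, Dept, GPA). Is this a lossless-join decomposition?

Chase test. Columns are Major, Year, Dept, GPA, Office; row i has aⱼ where attribute j ∈ Ri, else bᵢⱼ.
Initial tableau (one row per fragment):
  row 1: b11 b12 b13 a4 a5
  row 2: a1 b22 b23 a4 b25
  row 3: a1 a2 a3 a4 b35
Rows 1 and 2 agree on GPA; apply GPA→Year and equate their Year entries.
Rows 1 and 3 agree on GPA; apply GPA→Year and equate their Year entries.
Rows 1 and 2 agree on Year; apply Year→Major, Office and equate their Major, Office entries.
Rows 1 and 3 agree on Year; apply Year→Major, Office and equate their Major, Office entries.
Row 3 is now all distinguished symbols — the join is lossless.

Yes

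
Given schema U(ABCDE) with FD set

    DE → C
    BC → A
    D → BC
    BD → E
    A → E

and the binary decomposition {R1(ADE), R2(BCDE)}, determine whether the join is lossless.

Yes

Common attributes: R1 ∩ R2 = {DE}.
Closure of {DE}: DE → C applies, adding C; D → BC applies, adding B; BC → A applies, adding A. So (DE)⁺ = {ABCDE}.
This closure contains every attribute of R1, so R1 ∩ R2 → R1. The join is lossless.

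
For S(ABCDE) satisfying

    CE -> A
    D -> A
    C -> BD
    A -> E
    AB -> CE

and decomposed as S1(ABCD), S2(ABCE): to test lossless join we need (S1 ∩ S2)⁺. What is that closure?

S1 ∩ S2 = {ABC}.
C → BD applies, adding D
A → E applies, adding E
Closure: {ABCDE}.

ABCDE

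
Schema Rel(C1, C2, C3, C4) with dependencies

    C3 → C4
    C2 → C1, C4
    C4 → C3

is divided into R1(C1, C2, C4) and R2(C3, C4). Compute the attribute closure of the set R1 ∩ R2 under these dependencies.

R1 ∩ R2 = {C4}.
C4 → C3 applies, adding C3
Closure: {C3, C4}.

C3, C4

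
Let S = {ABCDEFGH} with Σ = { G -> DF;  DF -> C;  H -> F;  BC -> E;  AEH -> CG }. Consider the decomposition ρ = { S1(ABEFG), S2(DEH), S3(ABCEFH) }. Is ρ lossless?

No

Chase test. Columns are ABCDEFGH; row i has aⱼ where attribute j ∈ Si, else bᵢⱼ.
Initial tableau (one row per fragment):
  row 1: a1 a2 b13 b14 a5 a6 a7 b18
  row 2: b21 b22 b23 a4 a5 b26 b27 a8
  row 3: a1 a2 a3 b34 a5 a6 b37 a8
Rows 2 and 3 agree on H; apply H→F and equate their F entries.
No row becomes fully distinguished — the join is lossy.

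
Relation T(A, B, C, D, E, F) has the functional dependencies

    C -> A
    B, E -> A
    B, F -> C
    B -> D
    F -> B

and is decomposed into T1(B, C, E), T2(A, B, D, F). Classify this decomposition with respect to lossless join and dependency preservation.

lossy and not dependency-preserving

Lossless test: (B)⁺ = {B, D}, which is a superkey of neither fragment — lossy.
Dependency preservation: the restricted closure of {C} across the fragments never reaches {A}, so C → A cannot be enforced without a join — not preserved.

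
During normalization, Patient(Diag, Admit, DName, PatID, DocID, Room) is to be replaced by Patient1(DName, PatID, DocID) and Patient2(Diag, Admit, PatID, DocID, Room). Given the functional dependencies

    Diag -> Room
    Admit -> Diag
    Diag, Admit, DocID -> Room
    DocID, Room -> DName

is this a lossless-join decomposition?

Common attributes: Patient1 ∩ Patient2 = {PatID, DocID}.
No dependency enlarges {PatID, DocID}, so (PatID, DocID)⁺ = {PatID, DocID}.
The closure contains neither all of Patient1 = {DName, PatID, DocID} nor all of Patient2 = {Diag, Admit, PatID, DocID, Room}, so the common attributes are not a superkey of either fragment. The join is lossy.

No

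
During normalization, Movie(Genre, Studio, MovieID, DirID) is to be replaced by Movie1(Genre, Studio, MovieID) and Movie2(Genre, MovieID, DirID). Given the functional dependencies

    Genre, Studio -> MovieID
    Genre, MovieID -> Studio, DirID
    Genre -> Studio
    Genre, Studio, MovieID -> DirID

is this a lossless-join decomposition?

Common attributes: Movie1 ∩ Movie2 = {Genre, MovieID}.
Closure of {Genre, MovieID}: Genre, MovieID → Studio, DirID applies, adding Studio, DirID. So (Genre, MovieID)⁺ = {Genre, Studio, MovieID, DirID}.
This closure contains every attribute of Movie1, so Movie1 ∩ Movie2 → Movie1. The join is lossless.

Yes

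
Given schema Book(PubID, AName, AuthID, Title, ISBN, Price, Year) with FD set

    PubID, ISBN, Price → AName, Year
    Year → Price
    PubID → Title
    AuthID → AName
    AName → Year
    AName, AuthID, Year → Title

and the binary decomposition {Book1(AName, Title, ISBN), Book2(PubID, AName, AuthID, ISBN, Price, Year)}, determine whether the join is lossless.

Common attributes: Book1 ∩ Book2 = {AName, ISBN}.
Closure of {AName, ISBN}: AName → Year applies, adding Year; Year → Price applies, adding Price. So (AName, ISBN)⁺ = {AName, ISBN, Price, Year}.
The closure contains neither all of Book1 = {AName, Title, ISBN} nor all of Book2 = {PubID, AName, AuthID, ISBN, Price, Year}, so the common attributes are not a superkey of either fragment. The join is lossy.

No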